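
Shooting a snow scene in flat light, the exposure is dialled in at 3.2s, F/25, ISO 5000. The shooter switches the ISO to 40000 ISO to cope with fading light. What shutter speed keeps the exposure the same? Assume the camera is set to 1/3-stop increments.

0.4 s

ISO: 5000 → 6400 → 8000 → 10000 → 12800 → 16000 → 20000 → 25600 → 32000 → 40000 — 3 stops raised (brighter).
Need 3 stops darker from the shutter speed: 3.2 → 2.5 → 2 → 1.6 → 1.3 → 1 → 0.8 → 0.6 → 0.5 → 0.4.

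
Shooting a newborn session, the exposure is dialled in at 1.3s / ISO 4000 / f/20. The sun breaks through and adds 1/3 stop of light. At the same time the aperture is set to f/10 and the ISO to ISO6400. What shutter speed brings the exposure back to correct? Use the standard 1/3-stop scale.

1/6s

Scene light: 1/3 stop brighter.
Aperture: f/20 → f/18 → f/16 → f/14 → f/13 → f/11 → f/10 — 2 stops larger aperture (brighter).
ISO: 4000 → 5000 → 6400 — 2/3 stop higher (brighter).
Net so far: 3 stops brighter. Shutter speed: 1.3 → 1 → 0.8 → 0.6 → 0.5 → 0.4 → 0.3 → 1/4 → 1/5 → 1/6.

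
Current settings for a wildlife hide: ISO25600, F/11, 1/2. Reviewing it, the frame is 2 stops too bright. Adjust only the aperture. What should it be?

f/22

Overexposed by 2 stops → need 2 stops darker.
Aperture: f/11 → f/16 → f/22.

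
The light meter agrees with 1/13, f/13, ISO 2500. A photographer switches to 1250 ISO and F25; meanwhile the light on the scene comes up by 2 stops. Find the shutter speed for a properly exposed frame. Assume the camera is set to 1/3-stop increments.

1/6s

Scene light: 2 stops brighter.
ISO: 2500 → 2000 → 1600 → 1250 — 1 stop dropped (darker).
Aperture: f/13 → f/14 → f/16 → f/18 → f/20 → f/22 → f/25 — 2 stops stopped down (darker).
Net so far: 1 stop darker. Shutter speed: 1/13 → 1/10 → 1/8 → 1/6.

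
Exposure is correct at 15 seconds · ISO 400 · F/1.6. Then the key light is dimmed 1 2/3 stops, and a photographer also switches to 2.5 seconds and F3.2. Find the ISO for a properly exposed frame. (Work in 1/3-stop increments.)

Scene light: 1 2/3 stops darker.
Shutter speed: 15 → 13 → 10 → 8 → 6 → 5 → 4 → 3.2 → 2.5 — 2 2/3 stops faster (darker).
Aperture: f/1.6 → f/1.8 → f/2 → f/2.2 → f/2.5 → f/2.8 → f/3.2 — 2 stops stopped down (darker).
Net so far: 6 1/3 stops darker. ISO: 400 → 500 → 640 → 800 → 1000 → 1250 → 1600 → 2000 → 2500 → 3200 → 4000 → 5000 → 6400 → 8000 → 10000 → 12800 → 16000 → 20000 → 25600 → 32000.

ISO 32000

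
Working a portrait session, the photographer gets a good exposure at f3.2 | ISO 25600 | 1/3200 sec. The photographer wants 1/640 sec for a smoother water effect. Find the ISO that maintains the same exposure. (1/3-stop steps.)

ISO 5000

Shutter speed: 1/3200 → 1/2500 → 1/2000 → 1/1600 → 1/1250 → 1/1000 → 1/800 → 1/640 — 2 1/3 stops longer (brighter).
Need 2 1/3 stops darker from the ISO: 25600 → 20000 → 16000 → 12800 → 10000 → 8000 → 6400 → 5000.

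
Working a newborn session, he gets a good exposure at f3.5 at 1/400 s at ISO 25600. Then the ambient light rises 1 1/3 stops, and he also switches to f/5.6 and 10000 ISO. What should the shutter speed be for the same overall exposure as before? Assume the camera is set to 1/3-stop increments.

Scene light: 1 1/3 stops brighter.
Aperture: f/3.5 → f/4 → f/4.5 → f/5 → f/5.6 — 1 1/3 stops narrower (darker).
ISO: 25600 → 20000 → 16000 → 12800 → 10000 — 1 1/3 stops lower (darker).
Net so far: 1 1/3 stops darker. Shutter speed: 1/400 → 1/320 → 1/250 → 1/200 → 1/160.

1/160s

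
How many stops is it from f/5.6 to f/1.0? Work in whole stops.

f/5.6 → f/4 → f/2.8 → f/2 → f/1.4 → f/1.0 — count the steps: 5 stops.

5 stops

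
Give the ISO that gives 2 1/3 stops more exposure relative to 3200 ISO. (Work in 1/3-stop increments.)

ISO: 3200 → 4000 → 5000 → 6400 → 8000 → 10000 → 12800 → 16000 — 2 1/3 stops raised (brighter).

ISO 16000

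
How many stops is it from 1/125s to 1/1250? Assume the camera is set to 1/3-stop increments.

1/125 → 1/160 → 1/200 → 1/250 → 1/320 → 1/400 → 1/500 → 1/640 → 1/800 → 1/1000 → 1/1250 — count the steps: 10 third-stops = 3 1/3 stops.

3 1/3 stops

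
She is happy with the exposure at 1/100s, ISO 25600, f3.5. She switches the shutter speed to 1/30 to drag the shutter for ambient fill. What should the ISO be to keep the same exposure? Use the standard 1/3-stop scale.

ISO 8000

Shutter speed: 1/100 → 1/80 → 1/60 → 1/50 → 1/40 → 1/30 — 1 2/3 stops longer (brighter).
Need 1 2/3 stops darker from the ISO: 25600 → 20000 → 16000 → 12800 → 10000 → 8000.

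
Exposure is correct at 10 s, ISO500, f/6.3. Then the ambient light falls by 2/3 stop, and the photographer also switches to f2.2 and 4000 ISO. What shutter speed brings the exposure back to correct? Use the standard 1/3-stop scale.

Scene light: 2/3 stop darker.
Aperture: f/6.3 → f/5.6 → f/5 → f/4.5 → f/4 → f/3.5 → f/3.2 → f/2.8 → f/2.5 → f/2.2 — 3 stops opened up (brighter).
ISO: 500 → 640 → 800 → 1000 → 1250 → 1600 → 2000 → 2500 → 3200 → 4000 — 3 stops higher (brighter).
Net so far: 5 1/3 stops brighter. Shutter speed: 10 → 8 → 6 → 5 → 4 → 3.2 → 2.5 → 2 → 1.6 → 1.3 → 1 → 0.8 → 0.6 → 0.5 → 0.4 → 0.3 → 1/4.

1/4s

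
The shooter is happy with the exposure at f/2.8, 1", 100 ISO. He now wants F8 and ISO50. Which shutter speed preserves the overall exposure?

15 s

Aperture: f/2.8 → f/4 → f/5.6 → f/8 — 3 stops smaller aperture (darker).
ISO: 100 → 50 — 1 stop dropped (darker).
Net change so far: 4 stops darker. Offset with the shutter speed: 1 → 2 → 4 → 8 → 15.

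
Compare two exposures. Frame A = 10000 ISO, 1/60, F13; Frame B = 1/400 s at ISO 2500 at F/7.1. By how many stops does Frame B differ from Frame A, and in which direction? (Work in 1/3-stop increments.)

Aperture: f/13 → f/11 → f/10 → f/9 → f/8 → f/7.1 — 1 2/3 stops opened up (brighter).
Shutter speed: 1/60 → 1/80 → 1/100 → 1/125 → 1/160 → 1/200 → 1/250 → 1/320 → 1/400 — 2 2/3 stops faster (darker).
ISO: 10000 → 8000 → 6400 → 5000 → 4000 → 3200 → 2500 — 2 stops lower (darker).
Net: +1 2/3 −2 2/3 −2 = −3 stops.

3 stops darker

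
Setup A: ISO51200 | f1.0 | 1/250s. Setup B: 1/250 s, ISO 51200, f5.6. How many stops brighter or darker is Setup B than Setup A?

Aperture: f/1.0 → f/1.4 → f/2 → f/2.8 → f/4 → f/5.6 — 5 stops stopped down (darker).
Shutter speed: unchanged.
ISO: unchanged.
Net: −5 = −5 stops.

5 stops darker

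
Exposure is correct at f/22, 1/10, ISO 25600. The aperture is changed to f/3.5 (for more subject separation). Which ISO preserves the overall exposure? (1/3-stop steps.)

ISO 640

Aperture: f/22 → f/20 → f/18 → f/16 → f/14 → f/13 → f/11 → f/10 → f/9 → f/8 → f/7.1 → f/6.3 → f/5.6 → f/5 → f/4.5 → f/4 → f/3.5 — 5 1/3 stops opened up (brighter).
Need 5 1/3 stops darker from the ISO: 25600 → 20000 → 16000 → 12800 → 10000 → 8000 → 6400 → 5000 → 4000 → 3200 → 2500 → 2000 → 1600 → 1250 → 1000 → 800 → 640.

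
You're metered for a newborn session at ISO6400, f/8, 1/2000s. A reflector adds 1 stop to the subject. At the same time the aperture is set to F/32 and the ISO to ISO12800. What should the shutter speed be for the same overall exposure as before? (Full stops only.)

Scene light: 1 stop brighter.
Aperture: f/8 → f/11 → f/16 → f/22 → f/32 — 4 stops stopped down (darker).
ISO: 6400 → 12800 — 1 stop raised (brighter).
Net so far: 2 stops darker. Shutter speed: 1/2000 → 1/1000 → 1/500.

1/500s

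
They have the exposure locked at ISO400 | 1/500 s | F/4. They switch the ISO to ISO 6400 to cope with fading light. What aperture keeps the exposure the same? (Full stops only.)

f/16

ISO: 400 → 800 → 1600 → 3200 → 6400 — 4 stops raised (brighter).
Need 4 stops darker from the aperture: f/4 → f/5.6 → f/8 → f/11 → f/16.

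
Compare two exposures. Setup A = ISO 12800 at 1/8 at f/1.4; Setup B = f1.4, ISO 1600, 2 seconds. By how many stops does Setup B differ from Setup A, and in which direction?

1 stop brighter

Aperture: unchanged.
Shutter speed: 1/8 → 1/4 → 1/2 → 1 → 2 — 4 stops slower (brighter).
ISO: 12800 → 6400 → 3200 → 1600 — 3 stops lower (darker).
Net: +4 −3 = +1 stop.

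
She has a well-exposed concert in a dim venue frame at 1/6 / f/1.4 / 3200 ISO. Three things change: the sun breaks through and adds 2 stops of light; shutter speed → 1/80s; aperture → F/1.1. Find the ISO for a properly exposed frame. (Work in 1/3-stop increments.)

Scene light: 2 stops brighter.
Shutter speed: 1/6 → 1/8 → 1/10 → 1/13 → 1/15 → 1/20 → 1/25 → 1/30 → 1/40 → 1/50 → 1/60 → 1/80 — 3 2/3 stops shorter (darker).
Aperture: f/1.4 → f/1.2 → f/1.1 — 2/3 stop larger aperture (brighter).
Net so far: 1 stop darker. ISO: 3200 → 4000 → 5000 → 6400.

ISO 6400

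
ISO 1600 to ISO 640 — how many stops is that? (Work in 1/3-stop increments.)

1600 → 1250 → 1000 → 800 → 640 — count the steps: 4 third-stops = 1 1/3 stops.

1 1/3 stops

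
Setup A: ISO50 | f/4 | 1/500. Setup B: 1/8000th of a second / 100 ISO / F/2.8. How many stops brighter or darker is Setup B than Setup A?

2 stops darker

Aperture: f/4 → f/2.8 — 1 stop opened up (brighter).
Shutter speed: 1/500 → 1/1000 → 1/2000 → 1/4000 → 1/8000 — 4 stops faster (darker).
ISO: 50 → 100 — 1 stop higher (brighter).
Net: +1 −4 +1 = −2 stops.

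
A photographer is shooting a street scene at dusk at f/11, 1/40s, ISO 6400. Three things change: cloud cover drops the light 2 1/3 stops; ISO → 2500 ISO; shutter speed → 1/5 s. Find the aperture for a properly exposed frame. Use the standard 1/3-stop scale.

Scene light: 2 1/3 stops darker.
ISO: 6400 → 5000 → 4000 → 3200 → 2500 — 1 1/3 stops lower (darker).
Shutter speed: 1/40 → 1/30 → 1/25 → 1/20 → 1/15 → 1/13 → 1/10 → 1/8 → 1/6 → 1/5 — 3 stops longer (brighter).
Net so far: 2/3 stop darker. Aperture: f/11 → f/10 → f/9.

f/9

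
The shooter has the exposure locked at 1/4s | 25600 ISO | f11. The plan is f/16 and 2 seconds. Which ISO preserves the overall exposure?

Aperture: f/11 → f/16 — 1 stop stopped down (darker).
Shutter speed: 1/4 → 1/2 → 1 → 2 — 3 stops slower (brighter).
Net change so far: 2 stops brighter. Offset with the ISO: 25600 → 12800 → 6400.

ISO 6400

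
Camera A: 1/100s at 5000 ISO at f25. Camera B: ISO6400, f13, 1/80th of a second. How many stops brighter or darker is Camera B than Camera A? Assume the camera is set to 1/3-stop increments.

Aperture: f/25 → f/22 → f/20 → f/18 → f/16 → f/14 → f/13 — 2 stops wider (brighter).
Shutter speed: 1/100 → 1/80 — 1/3 stop slower (brighter).
ISO: 5000 → 6400 — 1/3 stop raised (brighter).
Net: +2 +1/3 +1/3 = +2 2/3 stops.

2 2/3 stops brighter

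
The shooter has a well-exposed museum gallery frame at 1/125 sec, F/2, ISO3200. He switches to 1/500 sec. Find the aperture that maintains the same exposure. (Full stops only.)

Shutter speed: 1/125 → 1/250 → 1/500 — 2 stops shorter (darker).
Need 2 stops brighter from the aperture: f/2 → f/1.4 → f/1.0.

f/1.0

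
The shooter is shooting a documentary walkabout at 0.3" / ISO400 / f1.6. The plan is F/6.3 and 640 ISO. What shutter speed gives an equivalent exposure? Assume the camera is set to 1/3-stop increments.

3.2 s

Aperture: f/1.6 → f/1.8 → f/2 → f/2.2 → f/2.5 → f/2.8 → f/3.2 → f/3.5 → f/4 → f/4.5 → f/5 → f/5.6 → f/6.3 — 4 stops smaller aperture (darker).
ISO: 400 → 500 → 640 — 2/3 stop raised (brighter).
Net change so far: 3 1/3 stops darker. Offset with the shutter speed: 0.3 → 0.4 → 0.5 → 0.6 → 0.8 → 1 → 1.3 → 1.6 → 2 → 2.5 → 3.2.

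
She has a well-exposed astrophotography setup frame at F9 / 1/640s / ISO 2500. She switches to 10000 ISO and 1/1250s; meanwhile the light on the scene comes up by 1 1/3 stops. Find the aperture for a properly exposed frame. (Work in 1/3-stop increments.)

f/20

Scene light: 1 1/3 stops brighter.
ISO: 2500 → 3200 → 4000 → 5000 → 6400 → 8000 → 10000 — 2 stops raised (brighter).
Shutter speed: 1/640 → 1/800 → 1/1000 → 1/1250 — 1 stop shorter (darker).
Net so far: 2 1/3 stops brighter. Aperture: f/9 → f/10 → f/11 → f/13 → f/14 → f/16 → f/18 → f/20.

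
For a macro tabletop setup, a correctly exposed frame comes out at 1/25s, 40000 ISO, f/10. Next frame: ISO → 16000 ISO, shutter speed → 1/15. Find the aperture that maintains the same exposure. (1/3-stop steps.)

f/8

ISO: 40000 → 32000 → 25600 → 20000 → 16000 — 1 1/3 stops dropped (darker).
Shutter speed: 1/25 → 1/20 → 1/15 — 2/3 stop longer (brighter).
Net change so far: 2/3 stop darker. Offset with the aperture: f/10 → f/9 → f/8.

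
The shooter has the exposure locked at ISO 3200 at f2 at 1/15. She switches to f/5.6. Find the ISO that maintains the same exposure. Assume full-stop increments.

Aperture: f/2 → f/2.8 → f/4 → f/5.6 — 3 stops stopped down (darker).
Need 3 stops brighter from the ISO: 3200 → 6400 → 12800 → 25600.

ISO 25600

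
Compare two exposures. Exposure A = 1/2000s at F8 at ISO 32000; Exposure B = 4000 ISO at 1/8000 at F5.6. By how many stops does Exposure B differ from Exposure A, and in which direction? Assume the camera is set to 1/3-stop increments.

4 stops darker

Aperture: f/8 → f/7.1 → f/6.3 → f/5.6 — 1 stop larger aperture (brighter).
Shutter speed: 1/2000 → 1/2500 → 1/3200 → 1/4000 → 1/5000 → 1/6400 → 1/8000 — 2 stops faster (darker).
ISO: 32000 → 25600 → 20000 → 16000 → 12800 → 10000 → 8000 → 6400 → 5000 → 4000 — 3 stops lower (darker).
Net: +1 −2 −3 = −4 stops.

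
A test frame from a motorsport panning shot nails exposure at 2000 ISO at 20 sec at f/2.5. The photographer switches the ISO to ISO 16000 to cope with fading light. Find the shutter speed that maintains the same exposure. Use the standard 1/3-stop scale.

ISO: 2000 → 2500 → 3200 → 4000 → 5000 → 6400 → 8000 → 10000 → 12800 → 16000 — 3 stops raised (brighter).
Need 3 stops darker from the shutter speed: 20 → 15 → 13 → 10 → 8 → 6 → 5 → 4 → 3.2 → 2.5.

2.5 s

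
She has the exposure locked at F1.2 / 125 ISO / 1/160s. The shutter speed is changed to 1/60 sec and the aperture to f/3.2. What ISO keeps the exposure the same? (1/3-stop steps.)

ISO 320

Shutter speed: 1/160 → 1/125 → 1/100 → 1/80 → 1/60 — 1 1/3 stops longer (brighter).
Aperture: f/1.2 → f/1.4 → f/1.6 → f/1.8 → f/2 → f/2.2 → f/2.5 → f/2.8 → f/3.2 — 2 2/3 stops stopped down (darker).
Net change so far: 1 1/3 stops darker. Offset with the ISO: 125 → 160 → 200 → 250 → 320.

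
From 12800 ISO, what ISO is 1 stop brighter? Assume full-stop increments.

ISO 25600

ISO: 12800 → 25600 — 1 stop higher (brighter).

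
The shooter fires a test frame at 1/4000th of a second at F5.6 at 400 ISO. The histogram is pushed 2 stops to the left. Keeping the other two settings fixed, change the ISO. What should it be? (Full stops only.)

ISO 1600

Underexposed by 2 stops → need 2 stops brighter.
ISO: 400 → 800 → 1600.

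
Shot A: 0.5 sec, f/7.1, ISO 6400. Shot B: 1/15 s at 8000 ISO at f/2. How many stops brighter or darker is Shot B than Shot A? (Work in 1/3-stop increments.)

Aperture: f/7.1 → f/6.3 → f/5.6 → f/5 → f/4.5 → f/4 → f/3.5 → f/3.2 → f/2.8 → f/2.5 → f/2.2 → f/2 — 3 2/3 stops opened up (brighter).
Shutter speed: 0.5 → 0.4 → 0.3 → 1/4 → 1/5 → 1/6 → 1/8 → 1/10 → 1/13 → 1/15 — 3 stops faster (darker).
ISO: 6400 → 8000 — 1/3 stop higher (brighter).
Net: +3 2/3 −3 +1/3 = +1 stop.

1 stop brighter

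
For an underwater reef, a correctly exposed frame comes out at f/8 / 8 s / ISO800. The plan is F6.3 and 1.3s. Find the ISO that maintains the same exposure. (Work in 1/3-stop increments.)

Aperture: f/8 → f/7.1 → f/6.3 — 2/3 stop larger aperture (brighter).
Shutter speed: 8 → 6 → 5 → 4 → 3.2 → 2.5 → 2 → 1.6 → 1.3 — 2 2/3 stops faster (darker).
Net change so far: 2 stops darker. Offset with the ISO: 800 → 1000 → 1250 → 1600 → 2000 → 2500 → 3200.

ISO 3200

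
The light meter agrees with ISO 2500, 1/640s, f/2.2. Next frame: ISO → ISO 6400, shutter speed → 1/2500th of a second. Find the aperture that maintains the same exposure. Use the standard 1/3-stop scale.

f/1.8

ISO: 2500 → 3200 → 4000 → 5000 → 6400 — 1 1/3 stops higher (brighter).
Shutter speed: 1/640 → 1/800 → 1/1000 → 1/1250 → 1/1600 → 1/2000 → 1/2500 — 2 stops shorter (darker).
Net change so far: 2/3 stop darker. Offset with the aperture: f/2.2 → f/2 → f/1.8.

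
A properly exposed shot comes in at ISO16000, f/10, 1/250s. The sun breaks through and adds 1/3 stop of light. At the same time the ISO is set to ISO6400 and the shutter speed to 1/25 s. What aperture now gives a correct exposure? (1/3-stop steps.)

f/22

Scene light: 1/3 stop brighter.
ISO: 16000 → 12800 → 10000 → 8000 → 6400 — 1 1/3 stops lower (darker).
Shutter speed: 1/250 → 1/200 → 1/160 → 1/125 → 1/100 → 1/80 → 1/60 → 1/50 → 1/40 → 1/30 → 1/25 — 3 1/3 stops longer (brighter).
Net so far: 2 1/3 stops brighter. Aperture: f/10 → f/11 → f/13 → f/14 → f/16 → f/18 → f/20 → f/22.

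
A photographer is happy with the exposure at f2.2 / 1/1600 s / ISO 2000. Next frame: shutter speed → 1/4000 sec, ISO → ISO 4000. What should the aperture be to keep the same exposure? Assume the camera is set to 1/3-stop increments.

Shutter speed: 1/1600 → 1/2000 → 1/2500 → 1/3200 → 1/4000 — 1 1/3 stops shorter (darker).
ISO: 2000 → 2500 → 3200 → 4000 — 1 stop raised (brighter).
Net change so far: 1/3 stop darker. Offset with the aperture: f/2.2 → f/2.

f/2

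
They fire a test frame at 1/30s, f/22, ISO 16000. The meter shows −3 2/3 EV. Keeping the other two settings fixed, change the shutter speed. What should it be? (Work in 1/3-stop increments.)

Underexposed by 3 2/3 stops → need 3 2/3 stops brighter.
Shutter speed: 1/30 → 1/25 → 1/20 → 1/15 → 1/13 → 1/10 → 1/8 → 1/6 → 1/5 → 1/4 → 0.3 → 0.4.

0.4 s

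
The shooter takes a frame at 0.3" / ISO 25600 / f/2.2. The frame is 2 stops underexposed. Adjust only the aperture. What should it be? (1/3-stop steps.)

Underexposed by 2 stops → need 2 stops brighter.
Aperture: f/2.2 → f/2 → f/1.8 → f/1.6 → f/1.4 → f/1.2 → f/1.1.

f/1.1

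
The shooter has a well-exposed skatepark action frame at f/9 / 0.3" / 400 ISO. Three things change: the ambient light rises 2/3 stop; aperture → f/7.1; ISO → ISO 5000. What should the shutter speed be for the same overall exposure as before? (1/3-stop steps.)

1/100s

Scene light: 2/3 stop brighter.
Aperture: f/9 → f/8 → f/7.1 — 2/3 stop opened up (brighter).
ISO: 400 → 500 → 640 → 800 → 1000 → 1250 → 1600 → 2000 → 2500 → 3200 → 4000 → 5000 — 3 2/3 stops higher (brighter).
Net so far: 5 stops brighter. Shutter speed: 0.3 → 1/4 → 1/5 → 1/6 → 1/8 → 1/10 → 1/13 → 1/15 → 1/20 → 1/25 → 1/30 → 1/40 → 1/50 → 1/60 → 1/80 → 1/100.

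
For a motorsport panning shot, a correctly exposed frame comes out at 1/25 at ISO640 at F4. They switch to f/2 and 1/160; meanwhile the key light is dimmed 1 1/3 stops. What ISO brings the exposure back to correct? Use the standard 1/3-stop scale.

Scene light: 1 1/3 stops darker.
Aperture: f/4 → f/3.5 → f/3.2 → f/2.8 → f/2.5 → f/2.2 → f/2 — 2 stops wider (brighter).
Shutter speed: 1/25 → 1/30 → 1/40 → 1/50 → 1/60 → 1/80 → 1/100 → 1/125 → 1/160 — 2 2/3 stops shorter (darker).
Net so far: 2 stops darker. ISO: 640 → 800 → 1000 → 1250 → 1600 → 2000 → 2500.

ISO 2500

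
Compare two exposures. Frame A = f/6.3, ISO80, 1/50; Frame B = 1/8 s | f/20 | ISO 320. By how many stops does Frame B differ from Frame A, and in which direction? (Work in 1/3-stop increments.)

1 1/3 stops brighter

Aperture: f/6.3 → f/7.1 → f/8 → f/9 → f/10 → f/11 → f/13 → f/14 → f/16 → f/18 → f/20 — 3 1/3 stops narrower (darker).
Shutter speed: 1/50 → 1/40 → 1/30 → 1/25 → 1/20 → 1/15 → 1/13 → 1/10 → 1/8 — 2 2/3 stops slower (brighter).
ISO: 80 → 100 → 125 → 160 → 200 → 250 → 320 — 2 stops higher (brighter).
Net: −3 1/3 +2 2/3 +2 = +1 1/3 stops.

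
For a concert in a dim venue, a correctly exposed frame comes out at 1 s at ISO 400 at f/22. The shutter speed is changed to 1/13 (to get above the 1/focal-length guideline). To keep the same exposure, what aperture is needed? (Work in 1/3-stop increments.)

f/6.3

Shutter speed: 1 → 0.8 → 0.6 → 0.5 → 0.4 → 0.3 → 1/4 → 1/5 → 1/6 → 1/8 → 1/10 → 1/13 — 3 2/3 stops faster (darker).
Need 3 2/3 stops brighter from the aperture: f/22 → f/20 → f/18 → f/16 → f/14 → f/13 → f/11 → f/10 → f/9 → f/8 → f/7.1 → f/6.3.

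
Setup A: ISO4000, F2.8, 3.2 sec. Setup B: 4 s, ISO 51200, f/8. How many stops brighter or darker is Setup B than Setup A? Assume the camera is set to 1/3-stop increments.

1 stop brighter

Aperture: f/2.8 → f/3.2 → f/3.5 → f/4 → f/4.5 → f/5 → f/5.6 → f/6.3 → f/7.1 → f/8 — 3 stops stopped down (darker).
Shutter speed: 3.2 → 4 — 1/3 stop longer (brighter).
ISO: 4000 → 5000 → 6400 → 8000 → 10000 → 12800 → 16000 → 20000 → 25600 → 32000 → 40000 → 51200 — 3 2/3 stops higher (brighter).
Net: −3 +1/3 +3 2/3 = +1 stop.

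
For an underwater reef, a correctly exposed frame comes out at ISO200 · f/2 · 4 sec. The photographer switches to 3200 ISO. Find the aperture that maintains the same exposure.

f/8

ISO: 200 → 400 → 800 → 1600 → 3200 — 4 stops raised (brighter).
Need 4 stops darker from the aperture: f/2 → f/2.8 → f/4 → f/5.6 → f/8.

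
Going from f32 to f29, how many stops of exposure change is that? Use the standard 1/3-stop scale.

1/3 stop

f/32 → f/29 — count the steps: 1 third-stops = 1/3 stop.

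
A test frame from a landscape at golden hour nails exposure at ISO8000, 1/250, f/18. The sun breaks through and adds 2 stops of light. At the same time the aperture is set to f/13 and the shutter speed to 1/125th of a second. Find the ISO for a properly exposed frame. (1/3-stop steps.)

Scene light: 2 stops brighter.
Aperture: f/18 → f/16 → f/14 → f/13 — 1 stop larger aperture (brighter).
Shutter speed: 1/250 → 1/200 → 1/160 → 1/125 — 1 stop slower (brighter).
Net so far: 4 stops brighter. ISO: 8000 → 6400 → 5000 → 4000 → 3200 → 2500 → 2000 → 1600 → 1250 → 1000 → 800 → 640 → 500.

ISO 500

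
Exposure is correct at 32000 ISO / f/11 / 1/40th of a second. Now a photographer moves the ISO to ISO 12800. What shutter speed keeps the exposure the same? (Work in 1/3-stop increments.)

1/15s

ISO: 32000 → 25600 → 20000 → 16000 → 12800 — 1 1/3 stops dropped (darker).
Need 1 1/3 stops brighter from the shutter speed: 1/40 → 1/30 → 1/25 → 1/20 → 1/15.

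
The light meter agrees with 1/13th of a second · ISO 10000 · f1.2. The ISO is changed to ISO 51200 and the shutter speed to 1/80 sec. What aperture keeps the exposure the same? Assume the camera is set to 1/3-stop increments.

ISO: 10000 → 12800 → 16000 → 20000 → 25600 → 32000 → 40000 → 51200 — 2 1/3 stops higher (brighter).
Shutter speed: 1/13 → 1/15 → 1/20 → 1/25 → 1/30 → 1/40 → 1/50 → 1/60 → 1/80 — 2 2/3 stops faster (darker).
Net change so far: 1/3 stop darker. Offset with the aperture: f/1.2 → f/1.1.

f/1.1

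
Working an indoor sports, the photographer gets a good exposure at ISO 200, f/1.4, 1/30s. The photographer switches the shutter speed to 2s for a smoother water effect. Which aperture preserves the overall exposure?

Shutter speed: 1/30 → 1/15 → 1/8 → 1/4 → 1/2 → 1 → 2 — 6 stops longer (brighter).
Need 6 stops darker from the aperture: f/1.4 → f/2 → f/2.8 → f/4 → f/5.6 → f/8 → f/11.

f/11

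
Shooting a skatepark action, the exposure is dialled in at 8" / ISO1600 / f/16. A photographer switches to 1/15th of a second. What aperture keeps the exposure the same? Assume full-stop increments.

Shutter speed: 8 → 4 → 2 → 1 → 1/2 → 1/4 → 1/8 → 1/15 — 7 stops faster (darker).
Need 7 stops brighter from the aperture: f/16 → f/11 → f/8 → f/5.6 → f/4 → f/2.8 → f/2 → f/1.4.

f/1.4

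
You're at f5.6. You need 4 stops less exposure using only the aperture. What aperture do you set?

Aperture: f/5.6 → f/8 → f/11 → f/16 → f/22 — 4 stops narrower (darker).

f/22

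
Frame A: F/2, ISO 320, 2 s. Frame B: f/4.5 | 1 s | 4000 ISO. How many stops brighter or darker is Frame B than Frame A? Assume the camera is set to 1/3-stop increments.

Aperture: f/2 → f/2.2 → f/2.5 → f/2.8 → f/3.2 → f/3.5 → f/4 → f/4.5 — 2 1/3 stops smaller aperture (darker).
Shutter speed: 2 → 1.6 → 1.3 → 1 — 1 stop shorter (darker).
ISO: 320 → 400 → 500 → 640 → 800 → 1000 → 1250 → 1600 → 2000 → 2500 → 3200 → 4000 — 3 2/3 stops higher (brighter).
Net: −2 1/3 −1 +3 2/3 = +1/3 stops.

1/3 stop brighter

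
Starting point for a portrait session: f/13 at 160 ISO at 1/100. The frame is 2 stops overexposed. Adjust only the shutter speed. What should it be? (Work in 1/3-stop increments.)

Overexposed by 2 stops → need 2 stops darker.
Shutter speed: 1/100 → 1/125 → 1/160 → 1/200 → 1/250 → 1/320 → 1/400.

1/400s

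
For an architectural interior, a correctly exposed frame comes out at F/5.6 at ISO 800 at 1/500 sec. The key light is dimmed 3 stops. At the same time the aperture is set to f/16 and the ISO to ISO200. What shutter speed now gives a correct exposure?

Scene light: 3 stops darker.
Aperture: f/5.6 → f/8 → f/11 → f/16 — 3 stops smaller aperture (darker).
ISO: 800 → 400 → 200 — 2 stops lower (darker).
Net so far: 8 stops darker. Shutter speed: 1/500 → 1/250 → 1/125 → 1/60 → 1/30 → 1/15 → 1/8 → 1/4 → 1/2.

1/2s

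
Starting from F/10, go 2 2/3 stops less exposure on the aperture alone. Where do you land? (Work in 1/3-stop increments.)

f/25

Aperture: f/10 → f/11 → f/13 → f/14 → f/16 → f/18 → f/20 → f/22 → f/25 — 2 2/3 stops stopped down (darker).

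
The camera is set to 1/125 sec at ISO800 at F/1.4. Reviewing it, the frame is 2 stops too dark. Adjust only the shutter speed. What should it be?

1/30s

Underexposed by 2 stops → need 2 stops brighter.
Shutter speed: 1/125 → 1/60 → 1/30.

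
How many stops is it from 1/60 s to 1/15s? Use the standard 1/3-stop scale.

2 stops

1/60 → 1/50 → 1/40 → 1/30 → 1/25 → 1/20 → 1/15 — count the steps: 6 third-stops = 2 stops.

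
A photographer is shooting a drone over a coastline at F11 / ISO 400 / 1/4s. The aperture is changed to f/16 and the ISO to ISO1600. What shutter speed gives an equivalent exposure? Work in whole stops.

Aperture: f/11 → f/16 — 1 stop smaller aperture (darker).
ISO: 400 → 800 → 1600 — 2 stops raised (brighter).
Net change so far: 1 stop brighter. Offset with the shutter speed: 1/4 → 1/8.

1/8s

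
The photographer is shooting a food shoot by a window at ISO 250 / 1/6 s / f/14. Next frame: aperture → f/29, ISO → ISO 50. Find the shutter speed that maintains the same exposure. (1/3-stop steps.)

3.2 s

Aperture: f/14 → f/16 → f/18 → f/20 → f/22 → f/25 → f/29 — 2 stops stopped down (darker).
ISO: 250 → 200 → 160 → 125 → 100 → 80 → 64 → 50 — 2 1/3 stops dropped (darker).
Net change so far: 4 1/3 stops darker. Offset with the shutter speed: 1/6 → 1/5 → 1/4 → 0.3 → 0.4 → 0.5 → 0.6 → 0.8 → 1 → 1.3 → 1.6 → 2 → 2.5 → 3.2.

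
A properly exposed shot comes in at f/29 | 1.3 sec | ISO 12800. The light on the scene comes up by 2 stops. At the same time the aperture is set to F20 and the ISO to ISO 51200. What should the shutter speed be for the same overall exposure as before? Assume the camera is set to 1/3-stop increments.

1/25s

Scene light: 2 stops brighter.
Aperture: f/29 → f/25 → f/22 → f/20 — 1 stop opened up (brighter).
ISO: 12800 → 16000 → 20000 → 25600 → 32000 → 40000 → 51200 — 2 stops higher (brighter).
Net so far: 5 stops brighter. Shutter speed: 1.3 → 1 → 0.8 → 0.6 → 0.5 → 0.4 → 0.3 → 1/4 → 1/5 → 1/6 → 1/8 → 1/10 → 1/13 → 1/15 → 1/20 → 1/25.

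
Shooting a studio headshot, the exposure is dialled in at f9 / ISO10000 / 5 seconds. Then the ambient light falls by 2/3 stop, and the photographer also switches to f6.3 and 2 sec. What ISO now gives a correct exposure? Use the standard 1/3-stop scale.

ISO 20000

Scene light: 2/3 stop darker.
Aperture: f/9 → f/8 → f/7.1 → f/6.3 — 1 stop opened up (brighter).
Shutter speed: 5 → 4 → 3.2 → 2.5 → 2 — 1 1/3 stops faster (darker).
Net so far: 1 stop darker. ISO: 10000 → 12800 → 16000 → 20000.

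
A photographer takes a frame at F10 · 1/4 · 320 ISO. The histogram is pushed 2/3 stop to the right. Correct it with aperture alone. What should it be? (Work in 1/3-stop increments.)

Overexposed by 2/3 stop → need 2/3 stop darker.
Aperture: f/10 → f/11 → f/13.

f/13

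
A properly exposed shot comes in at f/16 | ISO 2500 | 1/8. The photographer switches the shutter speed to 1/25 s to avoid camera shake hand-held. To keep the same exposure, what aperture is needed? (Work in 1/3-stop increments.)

f/9

Shutter speed: 1/8 → 1/10 → 1/13 → 1/15 → 1/20 → 1/25 — 1 2/3 stops shorter (darker).
Need 1 2/3 stops brighter from the aperture: f/16 → f/14 → f/13 → f/11 → f/10 → f/9.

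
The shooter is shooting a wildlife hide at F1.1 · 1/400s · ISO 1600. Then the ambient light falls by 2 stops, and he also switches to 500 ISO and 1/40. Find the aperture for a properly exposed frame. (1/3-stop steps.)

Scene light: 2 stops darker.
ISO: 1600 → 1250 → 1000 → 800 → 640 → 500 — 1 2/3 stops dropped (darker).
Shutter speed: 1/400 → 1/320 → 1/250 → 1/200 → 1/160 → 1/125 → 1/100 → 1/80 → 1/60 → 1/50 → 1/40 — 3 1/3 stops slower (brighter).
Net so far: 1/3 stop darker. Aperture: f/1.1 → f/1.0.

f/1.0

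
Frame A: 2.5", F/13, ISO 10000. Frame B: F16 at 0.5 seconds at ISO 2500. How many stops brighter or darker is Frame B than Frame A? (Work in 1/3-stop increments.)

5 stops darker

Aperture: f/13 → f/14 → f/16 — 2/3 stop narrower (darker).
Shutter speed: 2.5 → 2 → 1.6 → 1.3 → 1 → 0.8 → 0.6 → 0.5 — 2 1/3 stops faster (darker).
ISO: 10000 → 8000 → 6400 → 5000 → 4000 → 3200 → 2500 — 2 stops lower (darker).
Net: −2/3 −2 1/3 −2 = −5 stops.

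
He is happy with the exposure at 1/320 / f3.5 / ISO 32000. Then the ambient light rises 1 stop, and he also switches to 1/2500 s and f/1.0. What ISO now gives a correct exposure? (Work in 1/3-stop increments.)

ISO 10000

Scene light: 1 stop brighter.
Shutter speed: 1/320 → 1/400 → 1/500 → 1/640 → 1/800 → 1/1000 → 1/1250 → 1/1600 → 1/2000 → 1/2500 — 3 stops shorter (darker).
Aperture: f/3.5 → f/3.2 → f/2.8 → f/2.5 → f/2.2 → f/2 → f/1.8 → f/1.6 → f/1.4 → f/1.2 → f/1.1 → f/1.0 — 3 2/3 stops opened up (brighter).
Net so far: 1 2/3 stops brighter. ISO: 32000 → 25600 → 20000 → 16000 → 12800 → 10000.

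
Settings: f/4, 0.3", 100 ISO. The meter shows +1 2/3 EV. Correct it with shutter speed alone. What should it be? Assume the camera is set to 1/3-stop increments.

1/10s

Overexposed by 1 2/3 stops → need 1 2/3 stops darker.
Shutter speed: 0.3 → 1/4 → 1/5 → 1/6 → 1/8 → 1/10.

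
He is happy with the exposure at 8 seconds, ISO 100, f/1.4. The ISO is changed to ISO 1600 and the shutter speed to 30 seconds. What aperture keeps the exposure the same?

f/11

ISO: 100 → 200 → 400 → 800 → 1600 — 4 stops higher (brighter).
Shutter speed: 8 → 15 → 30 — 2 stops slower (brighter).
Net change so far: 6 stops brighter. Offset with the aperture: f/1.4 → f/2 → f/2.8 → f/4 → f/5.6 → f/8 → f/11.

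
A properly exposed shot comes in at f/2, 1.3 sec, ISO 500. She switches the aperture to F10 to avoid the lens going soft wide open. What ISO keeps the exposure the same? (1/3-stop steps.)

ISO 12800

Aperture: f/2 → f/2.2 → f/2.5 → f/2.8 → f/3.2 → f/3.5 → f/4 → f/4.5 → f/5 → f/5.6 → f/6.3 → f/7.1 → f/8 → f/9 → f/10 — 4 2/3 stops smaller aperture (darker).
Need 4 2/3 stops brighter from the ISO: 500 → 640 → 800 → 1000 → 1250 → 1600 → 2000 → 2500 → 3200 → 4000 → 5000 → 6400 → 8000 → 10000 → 12800.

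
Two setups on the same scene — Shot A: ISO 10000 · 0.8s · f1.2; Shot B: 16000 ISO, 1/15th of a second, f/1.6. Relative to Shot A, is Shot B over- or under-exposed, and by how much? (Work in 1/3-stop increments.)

3 2/3 stops darker

Aperture: f/1.2 → f/1.4 → f/1.6 — 2/3 stop smaller aperture (darker).
Shutter speed: 0.8 → 0.6 → 0.5 → 0.4 → 0.3 → 1/4 → 1/5 → 1/6 → 1/8 → 1/10 → 1/13 → 1/15 — 3 2/3 stops faster (darker).
ISO: 10000 → 12800 → 16000 — 2/3 stop higher (brighter).
Net: −2/3 −3 2/3 +2/3 = −3 2/3 stops.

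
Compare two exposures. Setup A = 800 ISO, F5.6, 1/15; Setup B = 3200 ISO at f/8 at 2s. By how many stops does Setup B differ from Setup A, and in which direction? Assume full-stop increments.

6 stops brighter

Aperture: f/5.6 → f/8 — 1 stop smaller aperture (darker).
Shutter speed: 1/15 → 1/8 → 1/4 → 1/2 → 1 → 2 — 5 stops slower (brighter).
ISO: 800 → 1600 → 3200 — 2 stops higher (brighter).
Net: −1 +5 +2 = +6 stops.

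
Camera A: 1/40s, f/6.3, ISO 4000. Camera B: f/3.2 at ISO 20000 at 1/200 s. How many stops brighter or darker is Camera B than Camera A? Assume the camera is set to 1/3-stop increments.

2 stops brighter

Aperture: f/6.3 → f/5.6 → f/5 → f/4.5 → f/4 → f/3.5 → f/3.2 — 2 stops larger aperture (brighter).
Shutter speed: 1/40 → 1/50 → 1/60 → 1/80 → 1/100 → 1/125 → 1/160 → 1/200 — 2 1/3 stops faster (darker).
ISO: 4000 → 5000 → 6400 → 8000 → 10000 → 12800 → 16000 → 20000 — 2 1/3 stops higher (brighter).
Net: +2 −2 1/3 +2 1/3 = +2 stops.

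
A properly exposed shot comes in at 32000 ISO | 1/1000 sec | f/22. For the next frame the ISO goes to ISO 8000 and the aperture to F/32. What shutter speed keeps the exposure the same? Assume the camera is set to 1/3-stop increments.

1/125s

ISO: 32000 → 25600 → 20000 → 16000 → 12800 → 10000 → 8000 — 2 stops dropped (darker).
Aperture: f/22 → f/25 → f/29 → f/32 — 1 stop stopped down (darker).
Net change so far: 3 stops darker. Offset with the shutter speed: 1/1000 → 1/800 → 1/640 → 1/500 → 1/400 → 1/320 → 1/250 → 1/200 → 1/160 → 1/125.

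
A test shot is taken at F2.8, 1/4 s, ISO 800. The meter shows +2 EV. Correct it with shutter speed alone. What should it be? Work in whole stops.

1/15s

Overexposed by 2 stops → need 2 stops darker.
Shutter speed: 1/4 → 1/8 → 1/15.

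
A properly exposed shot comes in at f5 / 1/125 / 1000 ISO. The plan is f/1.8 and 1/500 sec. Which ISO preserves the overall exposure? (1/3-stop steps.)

ISO 500

Aperture: f/5 → f/4.5 → f/4 → f/3.5 → f/3.2 → f/2.8 → f/2.5 → f/2.2 → f/2 → f/1.8 — 3 stops larger aperture (brighter).
Shutter speed: 1/125 → 1/160 → 1/200 → 1/250 → 1/320 → 1/400 → 1/500 — 2 stops faster (darker).
Net change so far: 1 stop brighter. Offset with the ISO: 1000 → 800 → 640 → 500.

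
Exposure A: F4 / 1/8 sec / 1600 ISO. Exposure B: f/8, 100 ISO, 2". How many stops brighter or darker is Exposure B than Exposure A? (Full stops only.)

2 stops darker

Aperture: f/4 → f/5.6 → f/8 — 2 stops smaller aperture (darker).
Shutter speed: 1/8 → 1/4 → 1/2 → 1 → 2 — 4 stops longer (brighter).
ISO: 1600 → 800 → 400 → 200 → 100 — 4 stops dropped (darker).
Net: −2 +4 −4 = −2 stops.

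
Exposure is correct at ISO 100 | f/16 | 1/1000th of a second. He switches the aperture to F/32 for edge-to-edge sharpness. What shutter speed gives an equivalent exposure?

Aperture: f/16 → f/22 → f/32 — 2 stops narrower (darker).
Need 2 stops brighter from the shutter speed: 1/1000 → 1/500 → 1/250.

1/250s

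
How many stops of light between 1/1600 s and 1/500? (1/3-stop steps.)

1/1600 → 1/1250 → 1/1000 → 1/800 → 1/640 → 1/500 — count the steps: 5 third-stops = 1 2/3 stops.

1 2/3 stops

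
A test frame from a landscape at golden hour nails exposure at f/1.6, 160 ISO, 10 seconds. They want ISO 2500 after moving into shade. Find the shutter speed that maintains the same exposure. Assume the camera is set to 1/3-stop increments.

ISO: 160 → 200 → 250 → 320 → 400 → 500 → 640 → 800 → 1000 → 1250 → 1600 → 2000 → 2500 — 4 stops raised (brighter).
Need 4 stops darker from the shutter speed: 10 → 8 → 6 → 5 → 4 → 3.2 → 2.5 → 2 → 1.6 → 1.3 → 1 → 0.8 → 0.6.

0.6 s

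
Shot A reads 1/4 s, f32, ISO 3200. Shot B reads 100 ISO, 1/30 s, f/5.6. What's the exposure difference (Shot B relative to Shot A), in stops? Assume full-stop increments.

Aperture: f/32 → f/22 → f/16 → f/11 → f/8 → f/5.6 — 5 stops opened up (brighter).
Shutter speed: 1/4 → 1/8 → 1/15 → 1/30 — 3 stops shorter (darker).
ISO: 3200 → 1600 → 800 → 400 → 200 → 100 — 5 stops lower (darker).
Net: +5 −3 −5 = −3 stops.

3 stops darker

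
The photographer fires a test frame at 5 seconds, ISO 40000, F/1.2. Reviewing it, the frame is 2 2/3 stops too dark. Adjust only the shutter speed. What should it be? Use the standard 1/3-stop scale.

Underexposed by 2 2/3 stops → need 2 2/3 stops brighter.
Shutter speed: 5 → 6 → 8 → 10 → 13 → 15 → 20 → 25 → 30.

30 s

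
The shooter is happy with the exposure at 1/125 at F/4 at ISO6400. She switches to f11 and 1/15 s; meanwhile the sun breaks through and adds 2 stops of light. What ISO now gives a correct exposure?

Scene light: 2 stops brighter.
Aperture: f/4 → f/5.6 → f/8 → f/11 — 3 stops stopped down (darker).
Shutter speed: 1/125 → 1/60 → 1/30 → 1/15 — 3 stops longer (brighter).
Net so far: 2 stops brighter. ISO: 6400 → 3200 → 1600.

ISO 1600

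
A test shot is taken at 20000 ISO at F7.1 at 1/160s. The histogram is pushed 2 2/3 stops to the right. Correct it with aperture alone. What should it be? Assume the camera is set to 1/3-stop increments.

f/18

Overexposed by 2 2/3 stops → need 2 2/3 stops darker.
Aperture: f/7.1 → f/8 → f/9 → f/10 → f/11 → f/13 → f/14 → f/16 → f/18.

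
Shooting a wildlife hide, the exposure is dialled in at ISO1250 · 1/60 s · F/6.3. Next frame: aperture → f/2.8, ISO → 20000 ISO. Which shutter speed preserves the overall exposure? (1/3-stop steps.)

1/5000s

Aperture: f/6.3 → f/5.6 → f/5 → f/4.5 → f/4 → f/3.5 → f/3.2 → f/2.8 — 2 1/3 stops wider (brighter).
ISO: 1250 → 1600 → 2000 → 2500 → 3200 → 4000 → 5000 → 6400 → 8000 → 10000 → 12800 → 16000 → 20000 — 4 stops higher (brighter).
Net change so far: 6 1/3 stops brighter. Offset with the shutter speed: 1/60 → 1/80 → 1/100 → 1/125 → 1/160 → 1/200 → 1/250 → 1/320 → 1/400 → 1/500 → 1/640 → 1/800 → 1/1000 → 1/1250 → 1/1600 → 1/2000 → 1/2500 → 1/3200 → 1/4000 → 1/5000.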